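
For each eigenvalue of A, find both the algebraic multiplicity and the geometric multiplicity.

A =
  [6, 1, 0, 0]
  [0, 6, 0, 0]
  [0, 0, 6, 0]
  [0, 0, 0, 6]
λ = 6: alg = 4, geom = 3

Step 1 — factor the characteristic polynomial to read off the algebraic multiplicities:
  χ_A(x) = (x - 6)^4

Step 2 — compute geometric multiplicities via the rank-nullity identity g(λ) = n − rank(A − λI):
  rank(A − (6)·I) = 1, so dim ker(A − (6)·I) = n − 1 = 3

Summary:
  λ = 6: algebraic multiplicity = 4, geometric multiplicity = 3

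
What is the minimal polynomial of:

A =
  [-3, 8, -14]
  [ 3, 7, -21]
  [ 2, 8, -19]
x^2 + 10*x + 25

The characteristic polynomial is χ_A(x) = (x + 5)^3, so the eigenvalues are known. The minimal polynomial is
  m_A(x) = Π_λ (x − λ)^{k_λ}
where k_λ is the size of the *largest* Jordan block for λ (equivalently, the smallest k with (A − λI)^k v = 0 for every generalised eigenvector v of λ).

  λ = -5: largest Jordan block has size 2, contributing (x + 5)^2

So m_A(x) = (x + 5)^2 = x^2 + 10*x + 25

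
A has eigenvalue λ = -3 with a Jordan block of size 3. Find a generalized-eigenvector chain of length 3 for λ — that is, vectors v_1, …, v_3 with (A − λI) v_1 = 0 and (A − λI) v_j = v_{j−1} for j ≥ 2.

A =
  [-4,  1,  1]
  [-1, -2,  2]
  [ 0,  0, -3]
A Jordan chain for λ = -3 of length 3:
v_1 = (1, 1, 0)ᵀ
v_2 = (1, 2, 0)ᵀ
v_3 = (0, 0, 1)ᵀ

Let N = A − (-3)·I. We want v_3 with N^3 v_3 = 0 but N^2 v_3 ≠ 0; then v_{j-1} := N · v_j for j = 3, …, 2.

Pick v_3 = (0, 0, 1)ᵀ.
Then v_2 = N · v_3 = (1, 2, 0)ᵀ.
Then v_1 = N · v_2 = (1, 1, 0)ᵀ.

Sanity check: (A − (-3)·I) v_1 = (0, 0, 0)ᵀ = 0. ✓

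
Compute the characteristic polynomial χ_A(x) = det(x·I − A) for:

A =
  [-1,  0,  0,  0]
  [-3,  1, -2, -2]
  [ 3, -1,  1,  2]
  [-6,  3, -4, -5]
x^4 + 4*x^3 + 6*x^2 + 4*x + 1

Expanding det(x·I − A) (e.g. by cofactor expansion or by noting that A is similar to its Jordan form J, which has the same characteristic polynomial as A) gives
  χ_A(x) = x^4 + 4*x^3 + 6*x^2 + 4*x + 1
which factors as (x + 1)^4. The eigenvalues (with algebraic multiplicities) are λ = -1 with multiplicity 4.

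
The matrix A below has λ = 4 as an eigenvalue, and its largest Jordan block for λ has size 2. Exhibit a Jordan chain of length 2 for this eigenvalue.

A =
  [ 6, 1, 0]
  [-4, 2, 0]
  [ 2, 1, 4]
A Jordan chain for λ = 4 of length 2:
v_1 = (2, -4, 2)ᵀ
v_2 = (1, 0, 0)ᵀ

Let N = A − (4)·I. We want v_2 with N^2 v_2 = 0 but N^1 v_2 ≠ 0; then v_{j-1} := N · v_j for j = 2, …, 2.

Pick v_2 = (1, 0, 0)ᵀ.
Then v_1 = N · v_2 = (2, -4, 2)ᵀ.

Sanity check: (A − (4)·I) v_1 = (0, 0, 0)ᵀ = 0. ✓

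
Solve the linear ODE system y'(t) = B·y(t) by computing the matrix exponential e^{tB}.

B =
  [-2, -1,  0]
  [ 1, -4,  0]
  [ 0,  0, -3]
e^{tB} =
  [t*exp(-3*t) + exp(-3*t), -t*exp(-3*t), 0]
  [t*exp(-3*t), -t*exp(-3*t) + exp(-3*t), 0]
  [0, 0, exp(-3*t)]

Strategy: write B = P · J · P⁻¹ where J is a Jordan canonical form, so e^{tB} = P · e^{tJ} · P⁻¹, and e^{tJ} can be computed block-by-block.

B has Jordan form
J =
  [-3,  1,  0]
  [ 0, -3,  0]
  [ 0,  0, -3]
(up to reordering of blocks).

Per-block formulas:
  For a 1×1 block at λ = -3: exp(t · [-3]) = [e^(-3t)].
  For a 2×2 Jordan block J_2(-3): exp(t · J_2(-3)) = e^(-3t)·(I + t·N), where N is the 2×2 nilpotent shift.

After assembling e^{tJ} and conjugating by P, we get:

e^{tB} =
  [t*exp(-3*t) + exp(-3*t), -t*exp(-3*t), 0]
  [t*exp(-3*t), -t*exp(-3*t) + exp(-3*t), 0]
  [0, 0, exp(-3*t)]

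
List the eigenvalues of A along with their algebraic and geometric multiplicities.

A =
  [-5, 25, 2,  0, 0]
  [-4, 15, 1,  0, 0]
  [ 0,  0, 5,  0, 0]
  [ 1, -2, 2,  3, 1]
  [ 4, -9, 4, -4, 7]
λ = 5: alg = 5, geom = 2

Step 1 — factor the characteristic polynomial to read off the algebraic multiplicities:
  χ_A(x) = (x - 5)^5

Step 2 — compute geometric multiplicities via the rank-nullity identity g(λ) = n − rank(A − λI):
  rank(A − (5)·I) = 3, so dim ker(A − (5)·I) = n − 3 = 2

Summary:
  λ = 5: algebraic multiplicity = 5, geometric multiplicity = 2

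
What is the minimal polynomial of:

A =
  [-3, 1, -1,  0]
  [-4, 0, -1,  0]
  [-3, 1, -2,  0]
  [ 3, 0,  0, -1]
x^3 + 5*x^2 + 8*x + 4

The characteristic polynomial is χ_A(x) = (x + 1)^2*(x + 2)^2, so the eigenvalues are known. The minimal polynomial is
  m_A(x) = Π_λ (x − λ)^{k_λ}
where k_λ is the size of the *largest* Jordan block for λ (equivalently, the smallest k with (A − λI)^k v = 0 for every generalised eigenvector v of λ).

  λ = -2: largest Jordan block has size 2, contributing (x + 2)^2
  λ = -1: largest Jordan block has size 1, contributing (x + 1)

So m_A(x) = (x + 1)*(x + 2)^2 = x^3 + 5*x^2 + 8*x + 4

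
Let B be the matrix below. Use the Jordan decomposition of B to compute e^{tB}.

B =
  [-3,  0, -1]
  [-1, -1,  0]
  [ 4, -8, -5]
e^{tB} =
  [-2*t^2*exp(-3*t) + exp(-3*t), 4*t^2*exp(-3*t), t^2*exp(-3*t) - t*exp(-3*t)]
  [-t^2*exp(-3*t) - t*exp(-3*t), 2*t^2*exp(-3*t) + 2*t*exp(-3*t) + exp(-3*t), t^2*exp(-3*t)/2]
  [4*t*exp(-3*t), -8*t*exp(-3*t), -2*t*exp(-3*t) + exp(-3*t)]

Strategy: write B = P · J · P⁻¹ where J is a Jordan canonical form, so e^{tB} = P · e^{tJ} · P⁻¹, and e^{tJ} can be computed block-by-block.

B has Jordan form
J =
  [-3,  1,  0]
  [ 0, -3,  1]
  [ 0,  0, -3]
(up to reordering of blocks).

Per-block formulas:
  For a 3×3 Jordan block J_3(-3): exp(t · J_3(-3)) = e^(-3t)·(I + t·N + (t^2/2)·N^2), where N is the 3×3 nilpotent shift.

After assembling e^{tJ} and conjugating by P, we get:

e^{tB} =
  [-2*t^2*exp(-3*t) + exp(-3*t), 4*t^2*exp(-3*t), t^2*exp(-3*t) - t*exp(-3*t)]
  [-t^2*exp(-3*t) - t*exp(-3*t), 2*t^2*exp(-3*t) + 2*t*exp(-3*t) + exp(-3*t), t^2*exp(-3*t)/2]
  [4*t*exp(-3*t), -8*t*exp(-3*t), -2*t*exp(-3*t) + exp(-3*t)]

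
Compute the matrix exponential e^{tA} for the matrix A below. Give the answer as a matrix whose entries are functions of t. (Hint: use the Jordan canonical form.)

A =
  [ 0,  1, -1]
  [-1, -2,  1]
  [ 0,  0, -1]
e^{tA} =
  [t*exp(-t) + exp(-t), t*exp(-t), -t*exp(-t)]
  [-t*exp(-t), -t*exp(-t) + exp(-t), t*exp(-t)]
  [0, 0, exp(-t)]

Strategy: write A = P · J · P⁻¹ where J is a Jordan canonical form, so e^{tA} = P · e^{tJ} · P⁻¹, and e^{tJ} can be computed block-by-block.

A has Jordan form
J =
  [-1,  1,  0]
  [ 0, -1,  0]
  [ 0,  0, -1]
(up to reordering of blocks).

Per-block formulas:
  For a 1×1 block at λ = -1: exp(t · [-1]) = [e^(-1t)].
  For a 2×2 Jordan block J_2(-1): exp(t · J_2(-1)) = e^(-1t)·(I + t·N), where N is the 2×2 nilpotent shift.

After assembling e^{tJ} and conjugating by P, we get:

e^{tA} =
  [t*exp(-t) + exp(-t), t*exp(-t), -t*exp(-t)]
  [-t*exp(-t), -t*exp(-t) + exp(-t), t*exp(-t)]
  [0, 0, exp(-t)]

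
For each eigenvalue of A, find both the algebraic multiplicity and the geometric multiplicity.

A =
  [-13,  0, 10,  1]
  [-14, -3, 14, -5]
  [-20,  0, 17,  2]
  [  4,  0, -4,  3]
λ = -3: alg = 2, geom = 2; λ = 5: alg = 2, geom = 1

Step 1 — factor the characteristic polynomial to read off the algebraic multiplicities:
  χ_A(x) = (x - 5)^2*(x + 3)^2

Step 2 — compute geometric multiplicities via the rank-nullity identity g(λ) = n − rank(A − λI):
  rank(A − (-3)·I) = 2, so dim ker(A − (-3)·I) = n − 2 = 2
  rank(A − (5)·I) = 3, so dim ker(A − (5)·I) = n − 3 = 1

Summary:
  λ = -3: algebraic multiplicity = 2, geometric multiplicity = 2
  λ = 5: algebraic multiplicity = 2, geometric multiplicity = 1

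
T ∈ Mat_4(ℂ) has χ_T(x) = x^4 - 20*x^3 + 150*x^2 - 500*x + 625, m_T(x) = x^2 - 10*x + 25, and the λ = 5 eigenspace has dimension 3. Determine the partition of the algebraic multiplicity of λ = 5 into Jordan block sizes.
Block sizes for λ = 5: [2, 1, 1]

Step 1 — from the characteristic polynomial, algebraic multiplicity of λ = 5 is 4. From dim ker(T − (5)·I) = 3, there are exactly 3 Jordan blocks for λ = 5.
Step 2 — from the minimal polynomial, the factor (x − 5)^2 tells us the largest block for λ = 5 has size 2.
Step 3 — with total size 4, 3 blocks, and largest block 2, the block sizes (in nonincreasing order) are [2, 1, 1].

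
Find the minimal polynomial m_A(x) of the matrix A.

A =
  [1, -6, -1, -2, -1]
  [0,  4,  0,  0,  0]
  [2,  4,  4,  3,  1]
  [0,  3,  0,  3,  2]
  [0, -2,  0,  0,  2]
x^5 - 14*x^4 + 77*x^3 - 208*x^2 + 276*x - 144

The characteristic polynomial is χ_A(x) = (x - 4)*(x - 3)^2*(x - 2)^2, so the eigenvalues are known. The minimal polynomial is
  m_A(x) = Π_λ (x − λ)^{k_λ}
where k_λ is the size of the *largest* Jordan block for λ (equivalently, the smallest k with (A − λI)^k v = 0 for every generalised eigenvector v of λ).

  λ = 2: largest Jordan block has size 2, contributing (x − 2)^2
  λ = 3: largest Jordan block has size 2, contributing (x − 3)^2
  λ = 4: largest Jordan block has size 1, contributing (x − 4)

So m_A(x) = (x - 4)*(x - 3)^2*(x - 2)^2 = x^5 - 14*x^4 + 77*x^3 - 208*x^2 + 276*x - 144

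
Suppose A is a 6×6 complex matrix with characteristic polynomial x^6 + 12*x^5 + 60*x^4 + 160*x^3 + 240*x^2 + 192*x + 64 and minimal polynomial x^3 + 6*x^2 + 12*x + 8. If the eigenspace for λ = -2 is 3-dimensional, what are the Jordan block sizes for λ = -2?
Block sizes for λ = -2: [3, 2, 1]

Step 1 — from the characteristic polynomial, algebraic multiplicity of λ = -2 is 6. From dim ker(A − (-2)·I) = 3, there are exactly 3 Jordan blocks for λ = -2.
Step 2 — from the minimal polynomial, the factor (x + 2)^3 tells us the largest block for λ = -2 has size 3.
Step 3 — with total size 6, 3 blocks, and largest block 3, the block sizes (in nonincreasing order) are [3, 2, 1].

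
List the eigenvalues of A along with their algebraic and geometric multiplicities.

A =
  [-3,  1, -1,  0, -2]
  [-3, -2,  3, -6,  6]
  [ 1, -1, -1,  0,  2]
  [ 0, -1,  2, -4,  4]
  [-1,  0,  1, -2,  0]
λ = -2: alg = 5, geom = 3

Step 1 — factor the characteristic polynomial to read off the algebraic multiplicities:
  χ_A(x) = (x + 2)^5

Step 2 — compute geometric multiplicities via the rank-nullity identity g(λ) = n − rank(A − λI):
  rank(A − (-2)·I) = 2, so dim ker(A − (-2)·I) = n − 2 = 3

Summary:
  λ = -2: algebraic multiplicity = 5, geometric multiplicity = 3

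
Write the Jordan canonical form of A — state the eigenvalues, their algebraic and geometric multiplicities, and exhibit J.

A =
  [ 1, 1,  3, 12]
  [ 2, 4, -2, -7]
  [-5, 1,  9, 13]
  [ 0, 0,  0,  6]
J_2(4) ⊕ J_2(6)

The characteristic polynomial is
  det(x·I − A) = x^4 - 20*x^3 + 148*x^2 - 480*x + 576 = (x - 6)^2*(x - 4)^2

Eigenvalues and multiplicities (the geometric multiplicity of λ is n − rank(A − λI), which equals the number of Jordan blocks for λ):
  λ = 4: algebraic multiplicity = 2, geometric multiplicity = 1
  λ = 6: algebraic multiplicity = 2, geometric multiplicity = 1

Determining the block sizes for each eigenvalue:
  λ = 4: one block (gm = 1), so the single block has size am = 2 → block sizes [2]
  λ = 6: one block (gm = 1), so the single block has size am = 2 → block sizes [2]

Assembling the blocks gives a Jordan form
J =
  [4, 1, 0, 0]
  [0, 4, 0, 0]
  [0, 0, 6, 1]
  [0, 0, 0, 6]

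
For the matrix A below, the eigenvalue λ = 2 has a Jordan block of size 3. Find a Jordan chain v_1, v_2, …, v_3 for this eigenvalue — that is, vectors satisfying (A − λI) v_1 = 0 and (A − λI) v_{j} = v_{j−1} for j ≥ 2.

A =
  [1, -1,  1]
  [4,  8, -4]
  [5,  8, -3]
A Jordan chain for λ = 2 of length 3:
v_1 = (2, 0, 2)ᵀ
v_2 = (-1, 4, 5)ᵀ
v_3 = (1, 0, 0)ᵀ

Let N = A − (2)·I. We want v_3 with N^3 v_3 = 0 but N^2 v_3 ≠ 0; then v_{j-1} := N · v_j for j = 3, …, 2.

Pick v_3 = (1, 0, 0)ᵀ.
Then v_2 = N · v_3 = (-1, 4, 5)ᵀ.
Then v_1 = N · v_2 = (2, 0, 2)ᵀ.

Sanity check: (A − (2)·I) v_1 = (0, 0, 0)ᵀ = 0. ✓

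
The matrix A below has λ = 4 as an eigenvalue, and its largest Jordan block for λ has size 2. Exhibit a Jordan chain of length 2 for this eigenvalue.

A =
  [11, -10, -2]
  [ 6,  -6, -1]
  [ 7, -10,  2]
A Jordan chain for λ = 4 of length 2:
v_1 = (4, 2, 4)ᵀ
v_2 = (2, 1, 0)ᵀ

Let N = A − (4)·I. We want v_2 with N^2 v_2 = 0 but N^1 v_2 ≠ 0; then v_{j-1} := N · v_j for j = 2, …, 2.

Pick v_2 = (2, 1, 0)ᵀ.
Then v_1 = N · v_2 = (4, 2, 4)ᵀ.

Sanity check: (A − (4)·I) v_1 = (0, 0, 0)ᵀ = 0. ✓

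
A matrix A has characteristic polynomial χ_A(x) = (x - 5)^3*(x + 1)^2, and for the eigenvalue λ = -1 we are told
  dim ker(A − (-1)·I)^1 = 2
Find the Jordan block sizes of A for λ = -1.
Block sizes for λ = -1: [1, 1]

From the dimensions of kernels of powers, the number of Jordan blocks of size at least j is d_j − d_{j−1} where d_j = dim ker(N^j) (with d_0 = 0). Computing the differences gives [2].
The number of blocks of size exactly k is (#blocks of size ≥ k) − (#blocks of size ≥ k + 1), so the partition is: 2 block(s) of size 1.
In nonincreasing order the block sizes are [1, 1].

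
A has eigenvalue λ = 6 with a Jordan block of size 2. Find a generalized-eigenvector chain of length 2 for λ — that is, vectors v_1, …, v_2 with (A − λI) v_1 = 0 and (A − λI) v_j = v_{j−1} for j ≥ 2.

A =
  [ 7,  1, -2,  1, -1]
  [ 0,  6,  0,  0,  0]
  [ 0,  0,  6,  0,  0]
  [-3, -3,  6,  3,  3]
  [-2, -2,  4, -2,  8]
A Jordan chain for λ = 6 of length 2:
v_1 = (1, 0, 0, -3, -2)ᵀ
v_2 = (1, 0, 0, 0, 0)ᵀ

Let N = A − (6)·I. We want v_2 with N^2 v_2 = 0 but N^1 v_2 ≠ 0; then v_{j-1} := N · v_j for j = 2, …, 2.

Pick v_2 = (1, 0, 0, 0, 0)ᵀ.
Then v_1 = N · v_2 = (1, 0, 0, -3, -2)ᵀ.

Sanity check: (A − (6)·I) v_1 = (0, 0, 0, 0, 0)ᵀ = 0. ✓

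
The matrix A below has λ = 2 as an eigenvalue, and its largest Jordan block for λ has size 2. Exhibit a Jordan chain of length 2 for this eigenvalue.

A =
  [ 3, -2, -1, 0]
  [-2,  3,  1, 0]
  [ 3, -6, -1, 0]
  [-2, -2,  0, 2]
A Jordan chain for λ = 2 of length 2:
v_1 = (3, -3, 9, 0)ᵀ
v_2 = (1, -1, 0, 0)ᵀ

Let N = A − (2)·I. We want v_2 with N^2 v_2 = 0 but N^1 v_2 ≠ 0; then v_{j-1} := N · v_j for j = 2, …, 2.

Pick v_2 = (1, -1, 0, 0)ᵀ.
Then v_1 = N · v_2 = (3, -3, 9, 0)ᵀ.

Sanity check: (A − (2)·I) v_1 = (0, 0, 0, 0)ᵀ = 0. ✓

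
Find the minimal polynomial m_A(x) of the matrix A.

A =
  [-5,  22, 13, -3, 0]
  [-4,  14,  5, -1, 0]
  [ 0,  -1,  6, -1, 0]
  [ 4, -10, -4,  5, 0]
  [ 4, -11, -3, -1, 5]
x^3 - 15*x^2 + 75*x - 125

The characteristic polynomial is χ_A(x) = (x - 5)^5, so the eigenvalues are known. The minimal polynomial is
  m_A(x) = Π_λ (x − λ)^{k_λ}
where k_λ is the size of the *largest* Jordan block for λ (equivalently, the smallest k with (A − λI)^k v = 0 for every generalised eigenvector v of λ).

  λ = 5: largest Jordan block has size 3, contributing (x − 5)^3

So m_A(x) = (x - 5)^3 = x^3 - 15*x^2 + 75*x - 125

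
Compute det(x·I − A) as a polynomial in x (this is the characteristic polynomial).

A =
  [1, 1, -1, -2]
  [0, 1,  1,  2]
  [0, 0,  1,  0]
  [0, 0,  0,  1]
x^4 - 4*x^3 + 6*x^2 - 4*x + 1

Expanding det(x·I − A) (e.g. by cofactor expansion or by noting that A is similar to its Jordan form J, which has the same characteristic polynomial as A) gives
  χ_A(x) = x^4 - 4*x^3 + 6*x^2 - 4*x + 1
which factors as (x - 1)^4. The eigenvalues (with algebraic multiplicities) are λ = 1 with multiplicity 4.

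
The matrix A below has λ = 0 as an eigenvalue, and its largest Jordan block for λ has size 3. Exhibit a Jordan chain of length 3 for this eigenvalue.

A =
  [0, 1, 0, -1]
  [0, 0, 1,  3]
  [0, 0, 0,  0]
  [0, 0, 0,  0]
A Jordan chain for λ = 0 of length 3:
v_1 = (1, 0, 0, 0)ᵀ
v_2 = (0, 1, 0, 0)ᵀ
v_3 = (0, 0, 1, 0)ᵀ

Let N = A − (0)·I. We want v_3 with N^3 v_3 = 0 but N^2 v_3 ≠ 0; then v_{j-1} := N · v_j for j = 3, …, 2.

Pick v_3 = (0, 0, 1, 0)ᵀ.
Then v_2 = N · v_3 = (0, 1, 0, 0)ᵀ.
Then v_1 = N · v_2 = (1, 0, 0, 0)ᵀ.

Sanity check: (A − (0)·I) v_1 = (0, 0, 0, 0)ᵀ = 0. ✓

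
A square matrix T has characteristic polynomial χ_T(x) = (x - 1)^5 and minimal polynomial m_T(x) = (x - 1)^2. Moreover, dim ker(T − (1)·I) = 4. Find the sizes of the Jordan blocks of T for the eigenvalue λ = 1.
Block sizes for λ = 1: [2, 1, 1, 1]

Step 1 — from the characteristic polynomial, algebraic multiplicity of λ = 1 is 5. From dim ker(T − (1)·I) = 4, there are exactly 4 Jordan blocks for λ = 1.
Step 2 — from the minimal polynomial, the factor (x − 1)^2 tells us the largest block for λ = 1 has size 2.
Step 3 — with total size 5, 4 blocks, and largest block 2, the block sizes (in nonincreasing order) are [2, 1, 1, 1].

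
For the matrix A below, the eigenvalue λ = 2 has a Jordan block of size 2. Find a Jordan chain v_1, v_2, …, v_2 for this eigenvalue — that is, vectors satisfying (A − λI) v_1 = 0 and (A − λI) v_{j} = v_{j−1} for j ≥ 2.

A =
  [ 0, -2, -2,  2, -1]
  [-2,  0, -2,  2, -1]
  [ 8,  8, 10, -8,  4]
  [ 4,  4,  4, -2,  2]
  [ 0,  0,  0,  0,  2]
A Jordan chain for λ = 2 of length 2:
v_1 = (-2, -2, 8, 4, 0)ᵀ
v_2 = (1, 0, 0, 0, 0)ᵀ

Let N = A − (2)·I. We want v_2 with N^2 v_2 = 0 but N^1 v_2 ≠ 0; then v_{j-1} := N · v_j for j = 2, …, 2.

Pick v_2 = (1, 0, 0, 0, 0)ᵀ.
Then v_1 = N · v_2 = (-2, -2, 8, 4, 0)ᵀ.

Sanity check: (A − (2)·I) v_1 = (0, 0, 0, 0, 0)ᵀ = 0. ✓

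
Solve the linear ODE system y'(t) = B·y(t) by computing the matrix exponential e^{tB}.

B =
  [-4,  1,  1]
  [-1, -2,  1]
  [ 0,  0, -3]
e^{tB} =
  [-t*exp(-3*t) + exp(-3*t), t*exp(-3*t), t*exp(-3*t)]
  [-t*exp(-3*t), t*exp(-3*t) + exp(-3*t), t*exp(-3*t)]
  [0, 0, exp(-3*t)]

Strategy: write B = P · J · P⁻¹ where J is a Jordan canonical form, so e^{tB} = P · e^{tJ} · P⁻¹, and e^{tJ} can be computed block-by-block.

B has Jordan form
J =
  [-3,  1,  0]
  [ 0, -3,  0]
  [ 0,  0, -3]
(up to reordering of blocks).

Per-block formulas:
  For a 2×2 Jordan block J_2(-3): exp(t · J_2(-3)) = e^(-3t)·(I + t·N), where N is the 2×2 nilpotent shift.
  For a 1×1 block at λ = -3: exp(t · [-3]) = [e^(-3t)].

After assembling e^{tJ} and conjugating by P, we get:

e^{tB} =
  [-t*exp(-3*t) + exp(-3*t), t*exp(-3*t), t*exp(-3*t)]
  [-t*exp(-3*t), t*exp(-3*t) + exp(-3*t), t*exp(-3*t)]
  [0, 0, exp(-3*t)]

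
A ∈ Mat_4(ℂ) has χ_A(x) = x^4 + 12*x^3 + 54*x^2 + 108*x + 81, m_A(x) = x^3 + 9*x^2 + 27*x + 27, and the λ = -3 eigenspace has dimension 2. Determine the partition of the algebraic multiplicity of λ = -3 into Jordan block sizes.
Block sizes for λ = -3: [3, 1]

Step 1 — from the characteristic polynomial, algebraic multiplicity of λ = -3 is 4. From dim ker(A − (-3)·I) = 2, there are exactly 2 Jordan blocks for λ = -3.
Step 2 — from the minimal polynomial, the factor (x + 3)^3 tells us the largest block for λ = -3 has size 3.
Step 3 — with total size 4, 2 blocks, and largest block 3, the block sizes (in nonincreasing order) are [3, 1].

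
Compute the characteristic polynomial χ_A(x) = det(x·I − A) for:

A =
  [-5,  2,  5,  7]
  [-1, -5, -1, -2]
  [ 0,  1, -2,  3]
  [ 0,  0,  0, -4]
x^4 + 16*x^3 + 96*x^2 + 256*x + 256

Expanding det(x·I − A) (e.g. by cofactor expansion or by noting that A is similar to its Jordan form J, which has the same characteristic polynomial as A) gives
  χ_A(x) = x^4 + 16*x^3 + 96*x^2 + 256*x + 256
which factors as (x + 4)^4. The eigenvalues (with algebraic multiplicities) are λ = -4 with multiplicity 4.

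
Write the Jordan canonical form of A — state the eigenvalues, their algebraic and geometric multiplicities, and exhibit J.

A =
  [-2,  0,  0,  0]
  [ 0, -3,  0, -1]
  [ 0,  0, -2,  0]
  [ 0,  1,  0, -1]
J_2(-2) ⊕ J_1(-2) ⊕ J_1(-2)

The characteristic polynomial is
  det(x·I − A) = x^4 + 8*x^3 + 24*x^2 + 32*x + 16 = (x + 2)^4

Eigenvalues and multiplicities (the geometric multiplicity of λ is n − rank(A − λI), which equals the number of Jordan blocks for λ):
  λ = -2: algebraic multiplicity = 4, geometric multiplicity = 3

Determining the block sizes for each eigenvalue:
  λ = -2: 3 blocks summing to 4 forces exactly one block of size 2 and the rest size 1 → block sizes [2, 1, 1]

Assembling the blocks gives a Jordan form
J =
  [-2,  1,  0,  0]
  [ 0, -2,  0,  0]
  [ 0,  0, -2,  0]
  [ 0,  0,  0, -2]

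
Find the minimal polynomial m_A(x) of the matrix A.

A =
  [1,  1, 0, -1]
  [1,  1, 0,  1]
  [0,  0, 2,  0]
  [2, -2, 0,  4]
x^2 - 4*x + 4

The characteristic polynomial is χ_A(x) = (x - 2)^4, so the eigenvalues are known. The minimal polynomial is
  m_A(x) = Π_λ (x − λ)^{k_λ}
where k_λ is the size of the *largest* Jordan block for λ (equivalently, the smallest k with (A − λI)^k v = 0 for every generalised eigenvector v of λ).

  λ = 2: largest Jordan block has size 2, contributing (x − 2)^2

So m_A(x) = (x - 2)^2 = x^2 - 4*x + 4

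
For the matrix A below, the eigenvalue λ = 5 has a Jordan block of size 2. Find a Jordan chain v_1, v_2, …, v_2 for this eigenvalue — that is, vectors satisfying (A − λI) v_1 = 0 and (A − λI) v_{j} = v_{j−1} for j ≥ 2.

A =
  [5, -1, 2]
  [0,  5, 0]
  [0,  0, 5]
A Jordan chain for λ = 5 of length 2:
v_1 = (-1, 0, 0)ᵀ
v_2 = (0, 1, 0)ᵀ

Let N = A − (5)·I. We want v_2 with N^2 v_2 = 0 but N^1 v_2 ≠ 0; then v_{j-1} := N · v_j for j = 2, …, 2.

Pick v_2 = (0, 1, 0)ᵀ.
Then v_1 = N · v_2 = (-1, 0, 0)ᵀ.

Sanity check: (A − (5)·I) v_1 = (0, 0, 0)ᵀ = 0. ✓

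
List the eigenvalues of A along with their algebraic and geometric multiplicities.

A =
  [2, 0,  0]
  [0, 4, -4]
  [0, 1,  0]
λ = 2: alg = 3, geom = 2

Step 1 — factor the characteristic polynomial to read off the algebraic multiplicities:
  χ_A(x) = (x - 2)^3

Step 2 — compute geometric multiplicities via the rank-nullity identity g(λ) = n − rank(A − λI):
  rank(A − (2)·I) = 1, so dim ker(A − (2)·I) = n − 1 = 2

Summary:
  λ = 2: algebraic multiplicity = 3, geometric multiplicity = 2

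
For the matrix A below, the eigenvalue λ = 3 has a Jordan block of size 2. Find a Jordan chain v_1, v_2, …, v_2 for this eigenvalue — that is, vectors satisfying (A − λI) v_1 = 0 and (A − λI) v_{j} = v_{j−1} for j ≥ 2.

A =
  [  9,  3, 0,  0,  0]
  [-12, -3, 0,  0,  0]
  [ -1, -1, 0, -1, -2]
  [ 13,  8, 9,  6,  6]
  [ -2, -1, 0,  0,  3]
A Jordan chain for λ = 3 of length 2:
v_1 = (6, -12, -1, 13, -2)ᵀ
v_2 = (1, 0, 0, 0, 0)ᵀ

Let N = A − (3)·I. We want v_2 with N^2 v_2 = 0 but N^1 v_2 ≠ 0; then v_{j-1} := N · v_j for j = 2, …, 2.

Pick v_2 = (1, 0, 0, 0, 0)ᵀ.
Then v_1 = N · v_2 = (6, -12, -1, 13, -2)ᵀ.

Sanity check: (A − (3)·I) v_1 = (0, 0, 0, 0, 0)ᵀ = 0. ✓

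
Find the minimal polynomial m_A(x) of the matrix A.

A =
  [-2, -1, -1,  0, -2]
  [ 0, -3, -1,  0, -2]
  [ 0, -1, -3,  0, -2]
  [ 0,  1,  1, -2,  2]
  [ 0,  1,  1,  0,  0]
x^2 + 4*x + 4

The characteristic polynomial is χ_A(x) = (x + 2)^5, so the eigenvalues are known. The minimal polynomial is
  m_A(x) = Π_λ (x − λ)^{k_λ}
where k_λ is the size of the *largest* Jordan block for λ (equivalently, the smallest k with (A − λI)^k v = 0 for every generalised eigenvector v of λ).

  λ = -2: largest Jordan block has size 2, contributing (x + 2)^2

So m_A(x) = (x + 2)^2 = x^2 + 4*x + 4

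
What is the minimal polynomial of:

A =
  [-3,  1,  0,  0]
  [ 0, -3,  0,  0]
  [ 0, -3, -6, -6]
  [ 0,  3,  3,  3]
x^3 + 6*x^2 + 9*x

The characteristic polynomial is χ_A(x) = x*(x + 3)^3, so the eigenvalues are known. The minimal polynomial is
  m_A(x) = Π_λ (x − λ)^{k_λ}
where k_λ is the size of the *largest* Jordan block for λ (equivalently, the smallest k with (A − λI)^k v = 0 for every generalised eigenvector v of λ).

  λ = -3: largest Jordan block has size 2, contributing (x + 3)^2
  λ = 0: largest Jordan block has size 1, contributing (x − 0)

So m_A(x) = x*(x + 3)^2 = x^3 + 6*x^2 + 9*x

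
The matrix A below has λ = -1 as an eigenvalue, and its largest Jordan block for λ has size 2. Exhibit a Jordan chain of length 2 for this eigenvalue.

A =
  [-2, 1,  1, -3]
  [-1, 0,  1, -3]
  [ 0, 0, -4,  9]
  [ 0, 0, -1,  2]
A Jordan chain for λ = -1 of length 2:
v_1 = (-1, -1, 0, 0)ᵀ
v_2 = (1, 0, 0, 0)ᵀ

Let N = A − (-1)·I. We want v_2 with N^2 v_2 = 0 but N^1 v_2 ≠ 0; then v_{j-1} := N · v_j for j = 2, …, 2.

Pick v_2 = (1, 0, 0, 0)ᵀ.
Then v_1 = N · v_2 = (-1, -1, 0, 0)ᵀ.

Sanity check: (A − (-1)·I) v_1 = (0, 0, 0, 0)ᵀ = 0. ✓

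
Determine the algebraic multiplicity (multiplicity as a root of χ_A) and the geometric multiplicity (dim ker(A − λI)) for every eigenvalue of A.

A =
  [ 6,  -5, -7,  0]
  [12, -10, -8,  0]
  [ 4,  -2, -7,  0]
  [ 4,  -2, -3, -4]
λ = -4: alg = 3, geom = 2; λ = -3: alg = 1, geom = 1

Step 1 — factor the characteristic polynomial to read off the algebraic multiplicities:
  χ_A(x) = (x + 3)*(x + 4)^3

Step 2 — compute geometric multiplicities via the rank-nullity identity g(λ) = n − rank(A − λI):
  rank(A − (-4)·I) = 2, so dim ker(A − (-4)·I) = n − 2 = 2
  rank(A − (-3)·I) = 3, so dim ker(A − (-3)·I) = n − 3 = 1

Summary:
  λ = -4: algebraic multiplicity = 3, geometric multiplicity = 2
  λ = -3: algebraic multiplicity = 1, geometric multiplicity = 1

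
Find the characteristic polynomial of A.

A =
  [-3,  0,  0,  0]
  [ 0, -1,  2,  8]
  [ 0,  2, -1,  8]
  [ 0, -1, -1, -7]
x^4 + 12*x^3 + 54*x^2 + 108*x + 81

Expanding det(x·I − A) (e.g. by cofactor expansion or by noting that A is similar to its Jordan form J, which has the same characteristic polynomial as A) gives
  χ_A(x) = x^4 + 12*x^3 + 54*x^2 + 108*x + 81
which factors as (x + 3)^4. The eigenvalues (with algebraic multiplicities) are λ = -3 with multiplicity 4.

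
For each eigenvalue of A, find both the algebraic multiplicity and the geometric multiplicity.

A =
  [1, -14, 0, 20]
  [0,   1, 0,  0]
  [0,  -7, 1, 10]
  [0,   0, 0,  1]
λ = 1: alg = 4, geom = 3

Step 1 — factor the characteristic polynomial to read off the algebraic multiplicities:
  χ_A(x) = (x - 1)^4

Step 2 — compute geometric multiplicities via the rank-nullity identity g(λ) = n − rank(A − λI):
  rank(A − (1)·I) = 1, so dim ker(A − (1)·I) = n − 1 = 3

Summary:
  λ = 1: algebraic multiplicity = 4, geometric multiplicity = 3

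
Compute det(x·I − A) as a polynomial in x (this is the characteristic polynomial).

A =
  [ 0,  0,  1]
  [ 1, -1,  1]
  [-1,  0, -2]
x^3 + 3*x^2 + 3*x + 1

Expanding det(x·I − A) (e.g. by cofactor expansion or by noting that A is similar to its Jordan form J, which has the same characteristic polynomial as A) gives
  χ_A(x) = x^3 + 3*x^2 + 3*x + 1
which factors as (x + 1)^3. The eigenvalues (with algebraic multiplicities) are λ = -1 with multiplicity 3.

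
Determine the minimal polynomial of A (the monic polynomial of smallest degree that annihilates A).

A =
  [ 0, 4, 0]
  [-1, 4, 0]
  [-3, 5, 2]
x^3 - 6*x^2 + 12*x - 8

The characteristic polynomial is χ_A(x) = (x - 2)^3, so the eigenvalues are known. The minimal polynomial is
  m_A(x) = Π_λ (x − λ)^{k_λ}
where k_λ is the size of the *largest* Jordan block for λ (equivalently, the smallest k with (A − λI)^k v = 0 for every generalised eigenvector v of λ).

  λ = 2: largest Jordan block has size 3, contributing (x − 2)^3

So m_A(x) = (x - 2)^3 = x^3 - 6*x^2 + 12*x - 8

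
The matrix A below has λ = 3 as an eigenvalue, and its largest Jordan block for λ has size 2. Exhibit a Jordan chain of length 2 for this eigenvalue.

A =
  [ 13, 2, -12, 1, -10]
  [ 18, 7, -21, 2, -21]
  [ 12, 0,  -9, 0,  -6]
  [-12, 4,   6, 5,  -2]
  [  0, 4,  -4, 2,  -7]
A Jordan chain for λ = 3 of length 2:
v_1 = (0, 1, 0, -2, 0)ᵀ
v_2 = (1, 1, 1, 0, 0)ᵀ

Let N = A − (3)·I. We want v_2 with N^2 v_2 = 0 but N^1 v_2 ≠ 0; then v_{j-1} := N · v_j for j = 2, …, 2.

Pick v_2 = (1, 1, 1, 0, 0)ᵀ.
Then v_1 = N · v_2 = (0, 1, 0, -2, 0)ᵀ.

Sanity check: (A − (3)·I) v_1 = (0, 0, 0, 0, 0)ᵀ = 0. ✓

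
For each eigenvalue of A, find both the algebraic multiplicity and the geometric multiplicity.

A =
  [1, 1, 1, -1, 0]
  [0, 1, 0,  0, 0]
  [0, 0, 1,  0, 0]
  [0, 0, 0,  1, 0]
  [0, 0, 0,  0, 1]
λ = 1: alg = 5, geom = 4

Step 1 — factor the characteristic polynomial to read off the algebraic multiplicities:
  χ_A(x) = (x - 1)^5

Step 2 — compute geometric multiplicities via the rank-nullity identity g(λ) = n − rank(A − λI):
  rank(A − (1)·I) = 1, so dim ker(A − (1)·I) = n − 1 = 4

Summary:
  λ = 1: algebraic multiplicity = 5, geometric multiplicity = 4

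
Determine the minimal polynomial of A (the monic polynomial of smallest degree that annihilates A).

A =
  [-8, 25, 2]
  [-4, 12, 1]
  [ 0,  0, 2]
x^3 - 6*x^2 + 12*x - 8

The characteristic polynomial is χ_A(x) = (x - 2)^3, so the eigenvalues are known. The minimal polynomial is
  m_A(x) = Π_λ (x − λ)^{k_λ}
where k_λ is the size of the *largest* Jordan block for λ (equivalently, the smallest k with (A − λI)^k v = 0 for every generalised eigenvector v of λ).

  λ = 2: largest Jordan block has size 3, contributing (x − 2)^3

So m_A(x) = (x - 2)^3 = x^3 - 6*x^2 + 12*x - 8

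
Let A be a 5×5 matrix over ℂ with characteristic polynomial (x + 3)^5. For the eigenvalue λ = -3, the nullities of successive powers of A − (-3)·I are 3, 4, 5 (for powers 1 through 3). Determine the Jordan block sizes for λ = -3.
Block sizes for λ = -3: [3, 1, 1]

From the dimensions of kernels of powers, the number of Jordan blocks of size at least j is d_j − d_{j−1} where d_j = dim ker(N^j) (with d_0 = 0). Computing the differences gives [3, 1, 1].
The number of blocks of size exactly k is (#blocks of size ≥ k) − (#blocks of size ≥ k + 1), so the partition is: 2 block(s) of size 1, 1 block(s) of size 3.
In nonincreasing order the block sizes are [3, 1, 1].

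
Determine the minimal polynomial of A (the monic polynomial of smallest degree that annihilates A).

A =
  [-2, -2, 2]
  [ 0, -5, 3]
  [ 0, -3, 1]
x^2 + 4*x + 4

The characteristic polynomial is χ_A(x) = (x + 2)^3, so the eigenvalues are known. The minimal polynomial is
  m_A(x) = Π_λ (x − λ)^{k_λ}
where k_λ is the size of the *largest* Jordan block for λ (equivalently, the smallest k with (A − λI)^k v = 0 for every generalised eigenvector v of λ).

  λ = -2: largest Jordan block has size 2, contributing (x + 2)^2

So m_A(x) = (x + 2)^2 = x^2 + 4*x + 4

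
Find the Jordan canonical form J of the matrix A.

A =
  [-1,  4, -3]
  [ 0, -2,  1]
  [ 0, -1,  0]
J_3(-1)

The characteristic polynomial is
  det(x·I − A) = x^3 + 3*x^2 + 3*x + 1 = (x + 1)^3

Eigenvalues and multiplicities (the geometric multiplicity of λ is n − rank(A − λI), which equals the number of Jordan blocks for λ):
  λ = -1: algebraic multiplicity = 3, geometric multiplicity = 1

Determining the block sizes for each eigenvalue:
  λ = -1: one block (gm = 1), so the single block has size am = 3 → block sizes [3]

Assembling the blocks gives a Jordan form
J =
  [-1,  1,  0]
  [ 0, -1,  1]
  [ 0,  0, -1]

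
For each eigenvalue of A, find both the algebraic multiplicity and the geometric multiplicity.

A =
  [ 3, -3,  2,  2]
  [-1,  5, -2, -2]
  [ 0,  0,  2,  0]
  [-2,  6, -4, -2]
λ = 2: alg = 4, geom = 3

Step 1 — factor the characteristic polynomial to read off the algebraic multiplicities:
  χ_A(x) = (x - 2)^4

Step 2 — compute geometric multiplicities via the rank-nullity identity g(λ) = n − rank(A − λI):
  rank(A − (2)·I) = 1, so dim ker(A − (2)·I) = n − 1 = 3

Summary:
  λ = 2: algebraic multiplicity = 4, geometric multiplicity = 3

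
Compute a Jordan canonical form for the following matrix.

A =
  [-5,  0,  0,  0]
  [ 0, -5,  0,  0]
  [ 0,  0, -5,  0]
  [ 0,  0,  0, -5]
J_1(-5) ⊕ J_1(-5) ⊕ J_1(-5) ⊕ J_1(-5)

The characteristic polynomial is
  det(x·I − A) = x^4 + 20*x^3 + 150*x^2 + 500*x + 625 = (x + 5)^4

Eigenvalues and multiplicities (the geometric multiplicity of λ is n − rank(A − λI), which equals the number of Jordan blocks for λ):
  λ = -5: algebraic multiplicity = 4, geometric multiplicity = 4

Determining the block sizes for each eigenvalue:
  λ = -5: gm = am = 4, so every block has size 1 → block sizes [1, 1, 1, 1]

Assembling the blocks gives a Jordan form
J =
  [-5,  0,  0,  0]
  [ 0, -5,  0,  0]
  [ 0,  0, -5,  0]
  [ 0,  0,  0, -5]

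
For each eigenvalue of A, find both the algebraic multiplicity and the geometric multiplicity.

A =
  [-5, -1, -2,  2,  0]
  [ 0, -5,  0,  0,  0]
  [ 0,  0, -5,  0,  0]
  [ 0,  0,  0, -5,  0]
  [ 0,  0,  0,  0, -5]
λ = -5: alg = 5, geom = 4

Step 1 — factor the characteristic polynomial to read off the algebraic multiplicities:
  χ_A(x) = (x + 5)^5

Step 2 — compute geometric multiplicities via the rank-nullity identity g(λ) = n − rank(A − λI):
  rank(A − (-5)·I) = 1, so dim ker(A − (-5)·I) = n − 1 = 4

Summary:
  λ = -5: algebraic multiplicity = 5, geometric multiplicity = 4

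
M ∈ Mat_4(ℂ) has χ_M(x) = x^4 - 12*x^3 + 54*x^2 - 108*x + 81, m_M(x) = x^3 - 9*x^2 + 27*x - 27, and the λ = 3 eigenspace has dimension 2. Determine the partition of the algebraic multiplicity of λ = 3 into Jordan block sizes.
Block sizes for λ = 3: [3, 1]

Step 1 — from the characteristic polynomial, algebraic multiplicity of λ = 3 is 4. From dim ker(M − (3)·I) = 2, there are exactly 2 Jordan blocks for λ = 3.
Step 2 — from the minimal polynomial, the factor (x − 3)^3 tells us the largest block for λ = 3 has size 3.
Step 3 — with total size 4, 2 blocks, and largest block 3, the block sizes (in nonincreasing order) are [3, 1].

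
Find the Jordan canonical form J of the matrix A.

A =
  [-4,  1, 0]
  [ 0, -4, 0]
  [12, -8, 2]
J_2(-4) ⊕ J_1(2)

The characteristic polynomial is
  det(x·I − A) = x^3 + 6*x^2 - 32 = (x - 2)*(x + 4)^2

Eigenvalues and multiplicities (the geometric multiplicity of λ is n − rank(A − λI), which equals the number of Jordan blocks for λ):
  λ = -4: algebraic multiplicity = 2, geometric multiplicity = 1
  λ = 2: algebraic multiplicity = 1, geometric multiplicity = 1

Determining the block sizes for each eigenvalue:
  λ = -4: one block (gm = 1), so the single block has size am = 2 → block sizes [2]
  λ = 2: one block (gm = 1), so the single block has size am = 1 → block sizes [1]

Assembling the blocks gives a Jordan form
J =
  [-4,  1, 0]
  [ 0, -4, 0]
  [ 0,  0, 2]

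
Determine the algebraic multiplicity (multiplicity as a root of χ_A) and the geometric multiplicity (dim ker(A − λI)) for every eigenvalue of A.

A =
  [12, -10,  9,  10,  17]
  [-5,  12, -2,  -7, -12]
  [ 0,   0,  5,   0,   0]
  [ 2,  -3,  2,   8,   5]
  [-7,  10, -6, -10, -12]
λ = 5: alg = 5, geom = 2

Step 1 — factor the characteristic polynomial to read off the algebraic multiplicities:
  χ_A(x) = (x - 5)^5

Step 2 — compute geometric multiplicities via the rank-nullity identity g(λ) = n − rank(A − λI):
  rank(A − (5)·I) = 3, so dim ker(A − (5)·I) = n − 3 = 2

Summary:
  λ = 5: algebraic multiplicity = 5, geometric multiplicity = 2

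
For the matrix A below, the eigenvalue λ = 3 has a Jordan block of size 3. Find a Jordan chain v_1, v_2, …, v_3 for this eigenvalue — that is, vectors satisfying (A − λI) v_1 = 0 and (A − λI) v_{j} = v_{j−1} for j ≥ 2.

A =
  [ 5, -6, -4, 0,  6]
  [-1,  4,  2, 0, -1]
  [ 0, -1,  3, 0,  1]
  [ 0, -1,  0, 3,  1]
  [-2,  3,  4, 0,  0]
A Jordan chain for λ = 3 of length 3:
v_1 = (-2, -1, -1, -1, -1)ᵀ
v_2 = (2, -1, 0, 0, -2)ᵀ
v_3 = (1, 0, 0, 0, 0)ᵀ

Let N = A − (3)·I. We want v_3 with N^3 v_3 = 0 but N^2 v_3 ≠ 0; then v_{j-1} := N · v_j for j = 3, …, 2.

Pick v_3 = (1, 0, 0, 0, 0)ᵀ.
Then v_2 = N · v_3 = (2, -1, 0, 0, -2)ᵀ.
Then v_1 = N · v_2 = (-2, -1, -1, -1, -1)ᵀ.

Sanity check: (A − (3)·I) v_1 = (0, 0, 0, 0, 0)ᵀ = 0. ✓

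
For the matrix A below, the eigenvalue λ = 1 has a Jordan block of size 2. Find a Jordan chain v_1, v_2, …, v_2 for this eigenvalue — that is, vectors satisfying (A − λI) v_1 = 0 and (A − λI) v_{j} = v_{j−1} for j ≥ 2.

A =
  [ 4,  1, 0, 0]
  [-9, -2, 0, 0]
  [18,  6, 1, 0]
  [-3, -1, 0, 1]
A Jordan chain for λ = 1 of length 2:
v_1 = (3, -9, 18, -3)ᵀ
v_2 = (1, 0, 0, 0)ᵀ

Let N = A − (1)·I. We want v_2 with N^2 v_2 = 0 but N^1 v_2 ≠ 0; then v_{j-1} := N · v_j for j = 2, …, 2.

Pick v_2 = (1, 0, 0, 0)ᵀ.
Then v_1 = N · v_2 = (3, -9, 18, -3)ᵀ.

Sanity check: (A − (1)·I) v_1 = (0, 0, 0, 0)ᵀ = 0. ✓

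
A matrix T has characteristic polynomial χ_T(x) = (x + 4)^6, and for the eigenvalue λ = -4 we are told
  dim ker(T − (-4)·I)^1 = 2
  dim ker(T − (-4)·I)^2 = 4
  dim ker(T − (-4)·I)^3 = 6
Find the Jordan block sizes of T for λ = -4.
Block sizes for λ = -4: [3, 3]

From the dimensions of kernels of powers, the number of Jordan blocks of size at least j is d_j − d_{j−1} where d_j = dim ker(N^j) (with d_0 = 0). Computing the differences gives [2, 2, 2].
The number of blocks of size exactly k is (#blocks of size ≥ k) − (#blocks of size ≥ k + 1), so the partition is: 2 block(s) of size 3.
In nonincreasing order the block sizes are [3, 3].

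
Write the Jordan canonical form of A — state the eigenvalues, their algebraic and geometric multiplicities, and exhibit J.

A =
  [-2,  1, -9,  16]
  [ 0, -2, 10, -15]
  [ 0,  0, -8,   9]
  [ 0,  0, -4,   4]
J_2(-2) ⊕ J_2(-2)

The characteristic polynomial is
  det(x·I − A) = x^4 + 8*x^3 + 24*x^2 + 32*x + 16 = (x + 2)^4

Eigenvalues and multiplicities (the geometric multiplicity of λ is n − rank(A − λI), which equals the number of Jordan blocks for λ):
  λ = -2: algebraic multiplicity = 4, geometric multiplicity = 2

Determining the block sizes for each eigenvalue:
  λ = -2: with am = 4 and gm = 2, the partition is not yet determined (e.g. several partitions of 4 into 2 parts exist). Let N = A − (-2)·I. Computing rank(N^1) = 2, rank(N^2) = 0; the number of blocks of size ≥ j is rank(N^{j−1}) − rank(N^j), giving [2, 2]. So we have 2 block(s) of size 2 → block sizes [2, 2]

Assembling the blocks gives a Jordan form
J =
  [-2,  1,  0,  0]
  [ 0, -2,  0,  0]
  [ 0,  0, -2,  1]
  [ 0,  0,  0, -2]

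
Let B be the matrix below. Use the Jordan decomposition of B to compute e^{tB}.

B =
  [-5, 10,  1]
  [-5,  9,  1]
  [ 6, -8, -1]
e^{tB} =
  [-4*t^2*exp(t) - 6*t*exp(t) + exp(t), 6*t^2*exp(t) + 10*t*exp(t), t^2*exp(t) + t*exp(t)]
  [-2*t^2*exp(t) - 5*t*exp(t), 3*t^2*exp(t) + 8*t*exp(t) + exp(t), t^2*exp(t)/2 + t*exp(t)]
  [-4*t^2*exp(t) + 6*t*exp(t), 6*t^2*exp(t) - 8*t*exp(t), t^2*exp(t) - 2*t*exp(t) + exp(t)]

Strategy: write B = P · J · P⁻¹ where J is a Jordan canonical form, so e^{tB} = P · e^{tJ} · P⁻¹, and e^{tJ} can be computed block-by-block.

B has Jordan form
J =
  [1, 1, 0]
  [0, 1, 1]
  [0, 0, 1]
(up to reordering of blocks).

Per-block formulas:
  For a 3×3 Jordan block J_3(1): exp(t · J_3(1)) = e^(1t)·(I + t·N + (t^2/2)·N^2), where N is the 3×3 nilpotent shift.

After assembling e^{tJ} and conjugating by P, we get:

e^{tB} =
  [-4*t^2*exp(t) - 6*t*exp(t) + exp(t), 6*t^2*exp(t) + 10*t*exp(t), t^2*exp(t) + t*exp(t)]
  [-2*t^2*exp(t) - 5*t*exp(t), 3*t^2*exp(t) + 8*t*exp(t) + exp(t), t^2*exp(t)/2 + t*exp(t)]
  [-4*t^2*exp(t) + 6*t*exp(t), 6*t^2*exp(t) - 8*t*exp(t), t^2*exp(t) - 2*t*exp(t) + exp(t)]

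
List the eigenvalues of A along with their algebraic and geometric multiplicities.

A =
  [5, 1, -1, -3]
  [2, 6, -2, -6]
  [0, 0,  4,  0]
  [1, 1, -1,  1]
λ = 4: alg = 4, geom = 3

Step 1 — factor the characteristic polynomial to read off the algebraic multiplicities:
  χ_A(x) = (x - 4)^4

Step 2 — compute geometric multiplicities via the rank-nullity identity g(λ) = n − rank(A − λI):
  rank(A − (4)·I) = 1, so dim ker(A − (4)·I) = n − 1 = 3

Summary:
  λ = 4: algebraic multiplicity = 4, geometric multiplicity = 3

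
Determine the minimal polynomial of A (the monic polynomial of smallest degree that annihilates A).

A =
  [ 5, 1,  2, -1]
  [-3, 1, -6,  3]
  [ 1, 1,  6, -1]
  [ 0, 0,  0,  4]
x^2 - 8*x + 16

The characteristic polynomial is χ_A(x) = (x - 4)^4, so the eigenvalues are known. The minimal polynomial is
  m_A(x) = Π_λ (x − λ)^{k_λ}
where k_λ is the size of the *largest* Jordan block for λ (equivalently, the smallest k with (A − λI)^k v = 0 for every generalised eigenvector v of λ).

  λ = 4: largest Jordan block has size 2, contributing (x − 4)^2

So m_A(x) = (x - 4)^2 = x^2 - 8*x + 16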